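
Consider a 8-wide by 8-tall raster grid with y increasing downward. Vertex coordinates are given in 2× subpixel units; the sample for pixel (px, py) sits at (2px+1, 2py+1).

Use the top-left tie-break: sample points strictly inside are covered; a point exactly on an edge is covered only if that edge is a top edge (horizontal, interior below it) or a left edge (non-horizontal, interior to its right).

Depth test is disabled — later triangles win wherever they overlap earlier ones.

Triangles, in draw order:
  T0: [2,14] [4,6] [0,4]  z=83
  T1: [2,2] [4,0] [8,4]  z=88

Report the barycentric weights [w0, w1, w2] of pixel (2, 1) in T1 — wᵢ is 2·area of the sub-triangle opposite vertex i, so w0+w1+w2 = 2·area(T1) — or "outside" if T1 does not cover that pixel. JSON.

T0:
  2·area = 36  (B↔C swapped to make it positive)
  edge (2, 14)→(0, 4): d=(-2,-10) top-left  bias=+0
  edge (0, 4)→(4, 6): d=(4,2) right/bottom  bias=-1
  edge (4, 6)→(2, 14): d=(-2,8) right/bottom  bias=-1
    (0,2)@(1, 5): e=[8,2,26] → #
    (1,2)@(3, 5): e=[28,-2,10] → ·
    (0,3)@(1, 7): e=[4,10,22] → #
    (1,3)@(3, 7): e=[24,6,6] → #
    (2,3)@(5, 7): e=[44,2,-10] → ·
    (0,4)@(1, 9): e=[0,18,18] → #  [on edge]
    (2,4)@(5, 9): e=[40,10,-14] → ·
    (0,5)@(1, 11): e=[-4,26,14] → ·
    (1,5)@(3, 11): e=[16,22,-2] → ·
  covered (5 px):
    · · · · · · · ·
    · · · · · · · ·
    # · · · · · · ·
    # # · · · · · ·
    # # · · · · · ·
    · · · · · · · ·
    · · · · · · · ·
    · · · · · · · ·
T1:
  2·area = 16
  edge (2, 2)→(4, 0): d=(2,-2) top-left  bias=+0
  edge (4, 0)→(8, 4): d=(4,4) right/bottom  bias=-1
  edge (8, 4)→(2, 2): d=(-6,-2) top-left  bias=+0
    (1,0)@(3, 1): e=[0,8,8] → #  [on edge]
    (2,0)@(5, 1): e=[4,0,12] → ·  [on edge]
    (0,1)@(1, 3): e=[0,24,-8] → ·  [on edge]
    (1,1)@(3, 3): e=[4,16,-4] → ·
    (2,1)@(5, 3): e=[8,8,0] → #  [on edge]
    (3,1)@(7, 3): e=[12,0,4] → ·  [on edge]
    (2,2)@(5, 5): e=[12,16,-12] → ·
    (4,2)@(9, 5): e=[20,0,-4] → ·  [on edge]
    (5,2)@(11, 5): e=[24,-8,0] → ·  [on edge]
    (5,3)@(11, 7): e=[28,0,-12] → ·  [on edge]
    (6,4)@(13, 9): e=[36,0,-20] → ·  [on edge]
    (7,5)@(15, 11): e=[44,0,-28] → ·  [on edge]
  covered (2 px):
    · # · · · · · ·
    · · # · · · · ·
    · · · · · · · ·
    · · · · · · · ·
    · · · · · · · ·
    · · · · · · · ·
    · · · · · · · ·
    · · · · · · · ·

Final: [8,0,8]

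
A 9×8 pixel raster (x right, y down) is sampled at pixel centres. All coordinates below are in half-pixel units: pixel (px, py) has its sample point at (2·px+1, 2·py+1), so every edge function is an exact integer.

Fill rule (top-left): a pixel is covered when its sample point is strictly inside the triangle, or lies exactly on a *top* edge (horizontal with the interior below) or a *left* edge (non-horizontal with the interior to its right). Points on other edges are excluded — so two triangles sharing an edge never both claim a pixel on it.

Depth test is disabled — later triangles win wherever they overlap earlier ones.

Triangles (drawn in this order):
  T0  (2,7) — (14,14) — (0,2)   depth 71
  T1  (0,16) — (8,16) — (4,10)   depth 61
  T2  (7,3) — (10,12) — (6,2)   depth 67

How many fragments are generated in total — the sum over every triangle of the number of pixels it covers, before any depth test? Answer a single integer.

T0:
  2·area = 46  (B↔C swapped to make it positive)
  edge (2, 7)→(0, 2): d=(-2,-5) top-left  bias=+0
  edge (0, 2)→(14, 14): d=(14,12) right/bottom  bias=-1
  edge (14, 14)→(2, 7): d=(-12,-7) top-left  bias=+0
    (0,1)@(1, 3): e=[3,2,41] → #
    (1,1)@(3, 3): e=[13,-22,55] → ·
    (0,2)@(1, 5): e=[-1,30,17] → ·
    (1,2)@(3, 5): e=[9,6,31] → #
    (2,2)@(5, 5): e=[19,-18,45] → ·
    (1,3)@(3, 7): e=[5,34,7] → #
    (2,3)@(5, 7): e=[15,10,21] → #
    (3,3)@(7, 7): e=[25,-14,35] → ·
    (1,4)@(3, 9): e=[1,62,-17] → ·
    (2,4)@(5, 9): e=[11,38,-3] → ·
    (3,4)@(7, 9): e=[21,14,11] → #
    (4,4)@(9, 9): e=[31,-10,25] → ·
  covered (6 px):
    · · · · · · · · ·
    # · · · · · · · ·
    · # · · · · · · ·
    · # # · · · · · ·
    · · · # · · · · ·
    · · · · # · · · ·
    · · · · · · · · ·
    · · · · · · · · ·
T1:
  2·area = 48  (B↔C swapped to make it positive)
  edge (0, 16)→(4, 10): d=(4,-6) top-left  bias=+0
  edge (4, 10)→(8, 16): d=(4,6) right/bottom  bias=-1
  edge (8, 16)→(0, 16): d=(-8,0) right/bottom  bias=-1
    (1,6)@(3, 13): e=[6,18,24] → #
    (2,6)@(5, 13): e=[18,6,24] → #
    (3,6)@(7, 13): e=[30,-6,24] → ·
    (0,7)@(1, 15): e=[2,38,8] → #
    (3,7)@(7, 15): e=[38,2,8] → #
    (4,7)@(9, 15): e=[50,-10,8] → ·
  covered (6 px):
    · · · · · · · · ·
    · · · · · · · · ·
    · · · · · · · · ·
    · · · · · · · · ·
    · · · · · · · · ·
    · · · · · · · · ·
    · # # · · · · · ·
    # # # # · · · · ·
T2:
  2·area = 6
  edge (7, 3)→(10, 12): d=(3,9) right/bottom  bias=-1
  edge (10, 12)→(6, 2): d=(-4,-10) top-left  bias=+0
  edge (6, 2)→(7, 3): d=(1,1) right/bottom  bias=-1
    (2,0)@(5, 1): e=[12,-6,0] → ·  [on edge]
    (3,1)@(7, 3): e=[0,6,0] → ·  [on edge]
    (4,2)@(9, 5): e=[-12,18,0] → ·  [on edge]
    (5,3)@(11, 7): e=[-24,30,0] → ·  [on edge]
    (4,4)@(9, 9): e=[0,2,4] → ·  [on edge]
    (6,4)@(13, 9): e=[-36,42,0] → ·  [on edge]
    (7,5)@(15, 11): e=[-48,54,0] → ·  [on edge]
    (8,6)@(17, 13): e=[-60,66,0] → ·  [on edge]
    (5,7)@(11, 15): e=[0,-2,8] → ·  [on edge]
  covered (0 px):
    · · · · · · · · ·
    · · · · · · · · ·
    · · · · · · · · ·
    · · · · · · · · ·
    · · · · · · · · ·
    · · · · · · · · ·
    · · · · · · · · ·
    · · · · · · · · ·

Answer: 12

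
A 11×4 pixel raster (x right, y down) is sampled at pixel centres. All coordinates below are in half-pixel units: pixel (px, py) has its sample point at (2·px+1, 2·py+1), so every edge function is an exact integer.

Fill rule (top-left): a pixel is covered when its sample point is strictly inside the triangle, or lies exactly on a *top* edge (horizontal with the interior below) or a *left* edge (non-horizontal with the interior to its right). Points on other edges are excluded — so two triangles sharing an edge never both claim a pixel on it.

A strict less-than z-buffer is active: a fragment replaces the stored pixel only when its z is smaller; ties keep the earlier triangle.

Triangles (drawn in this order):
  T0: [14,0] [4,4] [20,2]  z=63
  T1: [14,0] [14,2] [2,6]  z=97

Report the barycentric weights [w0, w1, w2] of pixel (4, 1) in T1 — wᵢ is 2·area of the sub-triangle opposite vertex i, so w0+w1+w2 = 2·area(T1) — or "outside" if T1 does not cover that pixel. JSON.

T0:
  2·area = 44  (B↔C swapped to make it positive)
  edge (14, 0)→(20, 2): d=(6,2) right/bottom  bias=-1
  edge (20, 2)→(4, 4): d=(-16,2) right/bottom  bias=-1
  edge (4, 4)→(14, 0): d=(10,-4) top-left  bias=+0
    (6,0)@(13, 1): e=[8,30,6] → X
    (7,0)@(15, 1): e=[4,26,14] → X
    (8,0)@(17, 1): e=[0,22,22] → .  [on edge]
    (3,1)@(7, 3): e=[32,10,2] → X
    (4,1)@(9, 3): e=[28,6,10] → X
    (5,1)@(11, 3): e=[24,2,18] → X
    (6,1)@(13, 3): e=[20,-2,26] → .
    (7,1)@(15, 3): e=[16,-6,34] → .
    (3,2)@(7, 5): e=[44,-22,22] → .
    (4,2)@(9, 5): e=[40,-26,30] → .
    (5,2)@(11, 5): e=[36,-30,38] → .
  covered (5 px):
    . . . . . . X X . . .
    . . . X X X . . . . .
    . . . . . . . . . . .
    . . . . . . . . . . .
T1:
  2·area = 24
  edge (14, 0)→(14, 2): d=(0,2) right/bottom  bias=-1
  edge (14, 2)→(2, 6): d=(-12,4) right/bottom  bias=-1
  edge (2, 6)→(14, 0): d=(12,-6) top-left  bias=+0
    (6,0)@(13, 1): e=[2,16,6] → X
    (7,0)@(15, 1): e=[-2,8,18] → .
    (8,0)@(17, 1): e=[-6,0,30] → .  [on edge]
    (4,1)@(9, 3): e=[10,8,6] → X
    (5,1)@(11, 3): e=[6,0,18] → .  [on edge]
    (6,1)@(13, 3): e=[2,-8,30] → .
    (2,2)@(5, 5): e=[18,0,6] → .  [on edge]
    (4,2)@(9, 5): e=[10,-16,30] → .
  covered (2 px):
    . . . . . . X . . . .
    . . . . X . . . . . .
    . . . . . . . . . . .
    . . . . . . . . . . .

Result: [8,6,10]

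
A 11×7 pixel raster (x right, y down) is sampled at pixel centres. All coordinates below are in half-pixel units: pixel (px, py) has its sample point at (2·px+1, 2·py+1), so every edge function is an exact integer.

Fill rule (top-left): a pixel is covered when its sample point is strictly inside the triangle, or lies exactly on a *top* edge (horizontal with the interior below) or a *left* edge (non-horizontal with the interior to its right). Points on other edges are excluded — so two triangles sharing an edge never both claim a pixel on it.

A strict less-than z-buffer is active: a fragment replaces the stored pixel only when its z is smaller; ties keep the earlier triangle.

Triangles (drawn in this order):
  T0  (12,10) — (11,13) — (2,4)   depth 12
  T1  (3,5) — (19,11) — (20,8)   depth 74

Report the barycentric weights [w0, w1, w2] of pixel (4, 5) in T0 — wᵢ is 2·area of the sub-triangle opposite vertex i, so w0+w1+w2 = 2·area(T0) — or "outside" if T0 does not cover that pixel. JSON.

T0:
  2·area = 36
  edge (12, 10)→(11, 13): d=(-1,3) right/bottom  bias=-1
  edge (11, 13)→(2, 4): d=(-9,-9) top-left  bias=+0
  edge (2, 4)→(12, 10): d=(10,6) right/bottom  bias=-1
    (7,0)@(15, 1): e=[0,144,-108] → ·  [on edge]
    (0,1)@(1, 3): e=[40,0,-4] → ·  [on edge]
    (1,2)@(3, 5): e=[32,0,4] → █  [on edge]
    (2,2)@(5, 5): e=[26,18,-8] → ·
    (1,3)@(3, 7): e=[30,-18,24] → ·
    (2,3)@(5, 7): e=[24,0,12] → █  [on edge]
    (3,3)@(7, 7): e=[18,18,0] → ·  [on edge]
    (6,3)@(13, 7): e=[0,72,-36] → ·  [on edge]
    (2,4)@(5, 9): e=[22,-18,32] → ·
    (3,4)@(7, 9): e=[16,0,20] → █  [on edge]
    (4,4)@(9, 9): e=[10,18,8] → █
    (5,4)@(11, 9): e=[4,36,-4] → ·
    (4,5)@(9, 11): e=[8,0,28] → █  [on edge]
    (5,6)@(11, 13): e=[0,0,36] → ·  [on edge]
    (8,6)@(17, 13): e=[-18,54,0] → ·  [on edge]
  covered (6 px):
    · · · · · · · · · · ·
    · · · · · · · · · · ·
    · █ · · · · · · · · ·
    · · █ · · · · · · · ·
    · · · █ █ · · · · · ·
    · · · · █ █ · · · · ·
    · · · · · · · · · · ·
T1:
  2·area = 54  (B↔C swapped to make it positive)
  edge (3, 5)→(20, 8): d=(17,3) right/bottom  bias=-1
  edge (20, 8)→(19, 11): d=(-1,3) right/bottom  bias=-1
  edge (19, 11)→(3, 5): d=(-16,-6) top-left  bias=+0
    (1,2)@(3, 5): e=[0,54,0] → ·  [on edge]
    (10,2)@(21, 5): e=[-54,0,108] → ·  [on edge]
    (4,3)@(9, 7): e=[16,34,4] → █
    (5,3)@(11, 7): e=[10,28,16] → █
    (6,3)@(13, 7): e=[4,22,28] → █
    (7,3)@(15, 7): e=[-2,16,40] → ·
    (4,4)@(9, 9): e=[50,32,-28] → ·
    (5,4)@(11, 9): e=[44,26,-16] → ·
    (6,4)@(13, 9): e=[38,20,-4] → ·
    (7,4)@(15, 9): e=[32,14,8] → █
    (8,4)@(17, 9): e=[26,8,20] → █
    (9,4)@(19, 9): e=[20,2,32] → █
    (9,5)@(19, 11): e=[54,0,0] → ·  [on edge]
  covered (6 px):
    · · · · · · · · · · ·
    · · · · · · · · · · ·
    · · · · · · · · · · ·
    · · · · █ █ █ · · · ·
    · · · · · · · █ █ █ ·
    · · · · · · · · · · ·
    · · · · · · · · · · ·

Result: [0,28,8]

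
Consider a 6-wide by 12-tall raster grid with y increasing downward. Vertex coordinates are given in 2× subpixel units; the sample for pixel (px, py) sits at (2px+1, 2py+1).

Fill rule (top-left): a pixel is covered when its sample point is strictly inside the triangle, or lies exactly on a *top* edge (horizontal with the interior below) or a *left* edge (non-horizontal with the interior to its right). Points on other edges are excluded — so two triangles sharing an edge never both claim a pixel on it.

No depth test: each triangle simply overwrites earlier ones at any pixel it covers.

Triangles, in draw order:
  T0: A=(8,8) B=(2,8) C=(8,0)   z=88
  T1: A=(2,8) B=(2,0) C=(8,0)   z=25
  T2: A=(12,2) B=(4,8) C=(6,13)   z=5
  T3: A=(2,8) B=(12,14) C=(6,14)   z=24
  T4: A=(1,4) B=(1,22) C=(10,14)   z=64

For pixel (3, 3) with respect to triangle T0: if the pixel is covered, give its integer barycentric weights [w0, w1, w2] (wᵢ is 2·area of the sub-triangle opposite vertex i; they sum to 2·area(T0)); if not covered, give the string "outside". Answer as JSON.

T0:
  2·area = 48
  edge (8, 8)→(2, 8): d=(-6,0) right/bottom  bias=-1
  edge (2, 8)→(8, 0): d=(6,-8) top-left  bias=+0
  edge (8, 0)→(8, 8): d=(0,8) right/bottom  bias=-1
    (3,1)@(7, 3): e=[30,10,8] → █
    (4,1)@(9, 3): e=[30,26,-8] → ·
    (2,2)@(5, 5): e=[18,6,24] → █
    (4,2)@(9, 5): e=[18,38,-8] → ·
    (1,3)@(3, 7): e=[6,2,40] → █
    (4,3)@(9, 7): e=[6,50,-8] → ·
    (1,4)@(3, 9): e=[-6,14,40] → ·
    (2,4)@(5, 9): e=[-6,30,24] → ·
    (3,4)@(7, 9): e=[-6,46,8] → ·
  covered (6 px):
    · · · · · ·
    · · · █ · ·
    · · █ █ · ·
    · █ █ █ · ·
    · · · · · ·
    · · · · · ·
    · · · · · ·
    · · · · · ·
    · · · · · ·
    · · · · · ·
    · · · · · ·
    · · · · · ·
T1:
  2·area = 48
  edge (2, 8)→(2, 0): d=(0,-8) top-left  bias=+0
  edge (2, 0)→(8, 0): d=(6,0) top-left  bias=+0
  edge (8, 0)→(2, 8): d=(-6,8) right/bottom  bias=-1
    (1,0)@(3, 1): e=[8,6,34] → █
    (2,0)@(5, 1): e=[24,6,18] → █
    (3,0)@(7, 1): e=[40,6,2] → █
    (4,0)@(9, 1): e=[56,6,-14] → ·
    (1,1)@(3, 3): e=[8,18,22] → █
    (3,1)@(7, 3): e=[40,18,-10] → ·
    (1,2)@(3, 5): e=[8,30,10] → █
    (2,2)@(5, 5): e=[24,30,-6] → ·
    (1,3)@(3, 7): e=[8,42,-2] → ·
  covered (6 px):
    · █ █ █ · ·
    · █ █ · · ·
    · █ · · · ·
    · · · · · ·
    · · · · · ·
    · · · · · ·
    · · · · · ·
    · · · · · ·
    · · · · · ·
    · · · · · ·
    · · · · · ·
    · · · · · ·
T2:
  2·area = 52  (B↔C swapped to make it positive)
  edge (12, 2)→(6, 13): d=(-6,11) right/bottom  bias=-1
  edge (6, 13)→(4, 8): d=(-2,-5) top-left  bias=+0
  edge (4, 8)→(12, 2): d=(8,-6) top-left  bias=+0
    (5,1)@(11, 3): e=[5,45,2] → █
    (4,2)@(9, 5): e=[15,31,6] → █
    (5,2)@(11, 5): e=[-7,41,18] → ·
    (3,3)@(7, 7): e=[25,17,10] → █
    (5,3)@(11, 7): e=[-19,37,34] → ·
    (2,4)@(5, 9): e=[35,3,14] → █
    (4,4)@(9, 9): e=[-9,23,38] → ·
    (2,5)@(5, 11): e=[23,-1,30] → ·
    (3,5)@(7, 11): e=[1,9,42] → █
    (4,5)@(9, 11): e=[-21,19,54] → ·
    (3,6)@(7, 13): e=[-11,5,58] → ·
  covered (7 px):
    · · · · · ·
    · · · · · █
    · · · · █ ·
    · · · █ █ ·
    · · █ █ · ·
    · · · █ · ·
    · · · · · ·
    · · · · · ·
    · · · · · ·
    · · · · · ·
    · · · · · ·
    · · · · · ·
T3:
  2·area = 36
  edge (2, 8)→(12, 14): d=(10,6) right/bottom  bias=-1
  edge (12, 14)→(6, 14): d=(-6,0) right/bottom  bias=-1
  edge (6, 14)→(2, 8): d=(-4,-6) top-left  bias=+0
    (1,4)@(3, 9): e=[4,30,2] → █
    (2,4)@(5, 9): e=[-8,30,14] → ·
    (1,5)@(3, 11): e=[24,18,-6] → ·
    (2,5)@(5, 11): e=[12,18,6] → █
    (3,5)@(7, 11): e=[0,18,18] → ·  [on edge]
    (2,6)@(5, 13): e=[32,6,-2] → ·
    (3,6)@(7, 13): e=[20,6,10] → █
    (4,6)@(9, 13): e=[8,6,22] → █
    (5,6)@(11, 13): e=[-4,6,34] → ·
    (3,7)@(7, 15): e=[40,-6,2] → ·
    (4,7)@(9, 15): e=[28,-6,14] → ·
  covered (4 px):
    · · · · · ·
    · · · · · ·
    · · · · · ·
    · · · · · ·
    · █ · · · ·
    · · █ · · ·
    · · · █ █ ·
    · · · · · ·
    · · · · · ·
    · · · · · ·
    · · · · · ·
    · · · · · ·
T4:
  2·area = 162  (B↔C swapped to make it positive)
  edge (1, 4)→(10, 14): d=(9,10) right/bottom  bias=-1
  edge (10, 14)→(1, 22): d=(-9,8) right/bottom  bias=-1
  edge (1, 22)→(1, 4): d=(0,-18) top-left  bias=+0
    (0,0)@(1, 1): e=[-27,189,0] → ·  [on edge]
    (0,1)@(1, 3): e=[-9,171,0] → ·  [on edge]
    (0,2)@(1, 5): e=[9,153,0] → █  [on edge]
    (1,2)@(3, 5): e=[-11,137,36] → ·
    (0,3)@(1, 7): e=[27,135,0] → █  [on edge]
    (1,3)@(3, 7): e=[7,119,36] → █
    (2,3)@(5, 7): e=[-13,103,72] → ·
    (0,4)@(1, 9): e=[45,117,0] → █  [on edge]
    (2,4)@(5, 9): e=[5,85,72] → █
    (3,4)@(7, 9): e=[-15,69,108] → ·
    (0,5)@(1, 11): e=[63,99,0] → █  [on edge]
    (3,5)@(7, 11): e=[3,51,108] → █
    (0,6)@(1, 13): e=[81,81,0] → █  [on edge]
    (0,7)@(1, 15): e=[99,63,0] → █  [on edge]
    (0,8)@(1, 17): e=[117,45,0] → █  [on edge]
    (0,9)@(1, 19): e=[135,27,0] → █  [on edge]
    (0,10)@(1, 21): e=[153,9,0] → █  [on edge]
    (0,11)@(1, 23): e=[171,-9,0] → ·  [on edge]
  covered (25 px):
    · · · · · ·
    · · · · · ·
    █ · · · · ·
    █ █ · · · ·
    █ █ █ · · ·
    █ █ █ █ · ·
    █ █ █ █ █ ·
    █ █ █ █ · ·
    █ █ █ · · ·
    █ █ · · · ·
    █ · · · · ·
    · · · · · ·

Result: [34,8,6]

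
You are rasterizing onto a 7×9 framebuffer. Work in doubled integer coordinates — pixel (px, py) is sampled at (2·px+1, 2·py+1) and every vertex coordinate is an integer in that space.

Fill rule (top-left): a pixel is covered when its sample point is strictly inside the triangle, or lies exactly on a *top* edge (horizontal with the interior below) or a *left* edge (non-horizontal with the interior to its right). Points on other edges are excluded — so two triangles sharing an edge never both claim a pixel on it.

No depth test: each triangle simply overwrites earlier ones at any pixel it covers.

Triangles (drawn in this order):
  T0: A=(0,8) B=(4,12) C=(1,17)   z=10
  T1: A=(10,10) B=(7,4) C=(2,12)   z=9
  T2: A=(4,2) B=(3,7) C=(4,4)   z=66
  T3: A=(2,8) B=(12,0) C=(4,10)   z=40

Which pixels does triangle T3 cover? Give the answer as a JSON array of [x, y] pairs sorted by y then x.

T0:
  2·area = 32
  edge (0, 8)→(4, 12): d=(4,4) right/bottom  bias=-1
  edge (4, 12)→(1, 17): d=(-3,5) right/bottom  bias=-1
  edge (1, 17)→(0, 8): d=(-1,-9) top-left  bias=+0
    (3,3)@(7, 7): e=[-32,0,64] → ·  [on edge]
    (0,4)@(1, 9): e=[0,24,8] → ·  [on edge]
    (0,5)@(1, 11): e=[8,18,6] → █
    (1,5)@(3, 11): e=[0,8,24] → ·  [on edge]
    (0,6)@(1, 13): e=[16,12,4] → █
    (1,6)@(3, 13): e=[8,2,22] → █
    (2,6)@(5, 13): e=[0,-8,40] → ·  [on edge]
    (0,7)@(1, 15): e=[24,6,2] → █
    (1,7)@(3, 15): e=[16,-4,20] → ·
    (3,7)@(7, 15): e=[0,-24,56] → ·  [on edge]
    (0,8)@(1, 17): e=[32,0,0] → ·  [on edge]
    (4,8)@(9, 17): e=[0,-40,72] → ·  [on edge]
  covered (4 px):
    · · · · · · ·
    · · · · · · ·
    · · · · · · ·
    · · · · · · ·
    · · · · · · ·
    █ · · · · · ·
    █ █ · · · · ·
    █ · · · · · ·
    · · · · · · ·
T1:
  2·area = 54  (B↔C swapped to make it positive)
  edge (10, 10)→(2, 12): d=(-8,2) right/bottom  bias=-1
  edge (2, 12)→(7, 4): d=(5,-8) top-left  bias=+0
  edge (7, 4)→(10, 10): d=(3,6) right/bottom  bias=-1
    (3,2)@(7, 5): e=[46,5,3] → █
    (4,2)@(9, 5): e=[42,21,-9] → ·
    (3,3)@(7, 7): e=[30,15,9] → █
    (4,3)@(9, 7): e=[26,31,-3] → ·
    (2,4)@(5, 9): e=[18,9,27] → █
    (4,4)@(9, 9): e=[10,41,3] → █
    (5,4)@(11, 9): e=[6,57,-9] → ·
    (1,5)@(3, 11): e=[6,3,45] → █
    (3,5)@(7, 11): e=[-2,35,21] → ·
    (4,5)@(9, 11): e=[-6,51,9] → ·
    (1,6)@(3, 13): e=[-10,13,51] → ·
    (2,6)@(5, 13): e=[-14,29,39] → ·
  covered (7 px):
    · · · · · · ·
    · · · · · · ·
    · · · █ · · ·
    · · · █ · · ·
    · · █ █ █ · ·
    · █ █ · · · ·
    · · · · · · ·
    · · · · · · ·
    · · · · · · ·
T2:
  2·area = 2  (B↔C swapped to make it positive)
  edge (4, 2)→(4, 4): d=(0,2) right/bottom  bias=-1
  edge (4, 4)→(3, 7): d=(-1,3) right/bottom  bias=-1
  edge (3, 7)→(4, 2): d=(1,-5) top-left  bias=+0
    (2,0)@(5, 1): e=[-2,0,4] → ·  [on edge]
    (1,3)@(3, 7): e=[2,0,0] → ·  [on edge]
    (0,6)@(1, 13): e=[6,0,-4] → ·  [on edge]
    (0,8)@(1, 17): e=[6,-4,0] → ·  [on edge]
  covered (0 px):
    · · · · · · ·
    · · · · · · ·
    · · · · · · ·
    · · · · · · ·
    · · · · · · ·
    · · · · · · ·
    · · · · · · ·
    · · · · · · ·
    · · · · · · ·
T3:
  2·area = 36
  edge (2, 8)→(12, 0): d=(10,-8) top-left  bias=+0
  edge (12, 0)→(4, 10): d=(-8,10) right/bottom  bias=-1
  edge (4, 10)→(2, 8): d=(-2,-2) top-left  bias=+0
    (5,0)@(11, 1): e=[2,2,32] → █
    (6,0)@(13, 1): e=[18,-18,36] → ·
    (4,1)@(9, 3): e=[6,6,24] → █
    (5,1)@(11, 3): e=[22,-14,28] → ·
    (3,2)@(7, 5): e=[10,10,16] → █
    (4,2)@(9, 5): e=[26,-10,20] → ·
    (0,3)@(1, 7): e=[-18,54,0] → ·  [on edge]
    (2,3)@(5, 7): e=[14,14,8] → █
    (3,3)@(7, 7): e=[30,-6,12] → ·
    (1,4)@(3, 9): e=[18,18,0] → █  [on edge]
    (2,4)@(5, 9): e=[34,-2,4] → ·
    (1,5)@(3, 11): e=[38,2,-4] → ·
    (2,5)@(5, 11): e=[54,-18,0] → ·  [on edge]
    (3,6)@(7, 13): e=[90,-54,0] → ·  [on edge]
    (4,7)@(9, 15): e=[126,-90,0] → ·  [on edge]
    (5,8)@(11, 17): e=[162,-126,0] → ·  [on edge]
  covered (5 px):
    · · · · · █ ·
    · · · · █ · ·
    · · · █ · · ·
    · · █ · · · ·
    · █ · · · · ·
    · · · · · · ·
    · · · · · · ·
    · · · · · · ·
    · · · · · · ·

Result: [[5,0],[4,1],[3,2],[2,3],[1,4]]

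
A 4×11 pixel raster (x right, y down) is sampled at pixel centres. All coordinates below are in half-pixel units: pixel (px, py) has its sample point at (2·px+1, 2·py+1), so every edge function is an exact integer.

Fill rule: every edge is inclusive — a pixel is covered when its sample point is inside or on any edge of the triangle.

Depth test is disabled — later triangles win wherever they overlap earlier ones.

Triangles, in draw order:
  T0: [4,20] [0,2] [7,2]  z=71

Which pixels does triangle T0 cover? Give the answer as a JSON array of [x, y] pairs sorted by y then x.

T0:
  2·area = 126
  edge (4, 20)→(0, 2): d=(-4,-18) inclusive
  edge (0, 2)→(7, 2): d=(7,0) inclusive
  edge (7, 2)→(4, 20): d=(-3,18) inclusive
    (0,1)@(1, 3): e=[14,7,105] → #
    (1,1)@(3, 3): e=[50,7,69] → #
    (2,1)@(5, 3): e=[86,7,33] → #
    (3,1)@(7, 3): e=[122,7,-3] → ·
    (0,2)@(1, 5): e=[6,21,99] → #
    (3,2)@(7, 5): e=[114,21,-9] → ·
    (0,3)@(1, 7): e=[-2,35,93] → ·
    (1,3)@(3, 7): e=[34,35,57] → #
    (3,3)@(7, 7): e=[106,35,-15] → ·
    (1,4)@(3, 9): e=[26,49,51] → #
    (3,4)@(7, 9): e=[98,49,-21] → ·
    (1,5)@(3, 11): e=[18,63,45] → #
  covered (15 px):
    · · · ·
    # # # ·
    # # # ·
    · # # ·
    · # # ·
    · # # ·
    · # # ·
    · # · ·
    · · · ·
    · · · ·
    · · · ·

Result: [[0,1],[1,1],[2,1],[0,2],[1,2],[2,2],[1,3],[2,3],[1,4],[2,4],[1,5],[2,5],[1,6],[2,6],[1,7]]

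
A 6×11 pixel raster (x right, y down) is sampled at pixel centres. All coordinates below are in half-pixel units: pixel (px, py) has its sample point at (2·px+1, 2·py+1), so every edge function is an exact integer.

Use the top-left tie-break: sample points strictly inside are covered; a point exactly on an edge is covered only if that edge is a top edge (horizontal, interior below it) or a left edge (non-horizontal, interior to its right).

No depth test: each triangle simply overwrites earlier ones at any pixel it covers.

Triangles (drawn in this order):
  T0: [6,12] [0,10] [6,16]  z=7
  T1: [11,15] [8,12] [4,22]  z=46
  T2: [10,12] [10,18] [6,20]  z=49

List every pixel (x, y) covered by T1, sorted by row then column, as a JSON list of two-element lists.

T0:
  2·area = 24  (B↔C swapped to make it positive)
  edge (6, 12)→(6, 16): d=(0,4) right/bottom  bias=-1
  edge (6, 16)→(0, 10): d=(-6,-6) top-left  bias=+0
  edge (0, 10)→(6, 12): d=(6,2) right/bottom  bias=-1
    (0,5)@(1, 11): e=[20,0,4] → █  [on edge]
    (1,5)@(3, 11): e=[12,12,0] → ·  [on edge]
    (0,6)@(1, 13): e=[20,-12,16] → ·
    (1,6)@(3, 13): e=[12,0,12] → █  [on edge]
    (2,6)@(5, 13): e=[4,12,8] → █
    (3,6)@(7, 13): e=[-4,24,4] → ·
    (4,6)@(9, 13): e=[-12,36,0] → ·  [on edge]
    (1,7)@(3, 15): e=[12,-12,24] → ·
    (2,7)@(5, 15): e=[4,0,20] → █  [on edge]
    (3,7)@(7, 15): e=[-4,12,16] → ·
    (2,8)@(5, 17): e=[4,-12,32] → ·
    (3,8)@(7, 17): e=[-4,0,28] → ·  [on edge]
    (4,9)@(9, 19): e=[-12,0,36] → ·  [on edge]
    (5,10)@(11, 21): e=[-20,0,44] → ·  [on edge]
  covered (4 px):
    · · · · · ·
    · · · · · ·
    · · · · · ·
    · · · · · ·
    · · · · · ·
    █ · · · · ·
    · █ █ · · ·
    · · █ · · ·
    · · · · · ·
    · · · · · ·
    · · · · · ·
T1:
  2·area = 42  (B↔C swapped to make it positive)
  edge (11, 15)→(4, 22): d=(-7,7) right/bottom  bias=-1
  edge (4, 22)→(8, 12): d=(4,-10) top-left  bias=+0
  edge (8, 12)→(11, 15): d=(3,3) right/bottom  bias=-1
    (0,2)@(1, 5): e=[140,-98,0] → ·  [on edge]
    (1,3)@(3, 7): e=[112,-70,0] → ·  [on edge]
    (2,4)@(5, 9): e=[84,-42,0] → ·  [on edge]
    (3,5)@(7, 11): e=[56,-14,0] → ·  [on edge]
    (4,6)@(9, 13): e=[28,14,0] → ·  [on edge]
    (3,7)@(7, 15): e=[28,2,12] → █
    (4,7)@(9, 15): e=[14,22,6] → █
    (5,7)@(11, 15): e=[0,42,0] → ·  [on edge]
    (3,8)@(7, 17): e=[14,10,18] → █
    (4,8)@(9, 17): e=[0,30,12] → ·  [on edge]
    (3,9)@(7, 19): e=[0,18,24] → ·  [on edge]
    (2,10)@(5, 21): e=[0,6,36] → ·  [on edge]
  covered (3 px):
    · · · · · ·
    · · · · · ·
    · · · · · ·
    · · · · · ·
    · · · · · ·
    · · · · · ·
    · · · · · ·
    · · · █ █ ·
    · · · █ · ·
    · · · · · ·
    · · · · · ·
T2:
  2·area = 24
  edge (10, 12)→(10, 18): d=(0,6) right/bottom  bias=-1
  edge (10, 18)→(6, 20): d=(-4,2) right/bottom  bias=-1
  edge (6, 20)→(10, 12): d=(4,-8) top-left  bias=+0
    (4,7)@(9, 15): e=[6,14,4] → █
    (5,7)@(11, 15): e=[-6,10,20] → ·
    (4,8)@(9, 17): e=[6,6,12] → █
    (5,8)@(11, 17): e=[-6,2,28] → ·
    (3,9)@(7, 19): e=[18,2,4] → █
    (4,9)@(9, 19): e=[6,-2,20] → ·
    (3,10)@(7, 21): e=[18,-6,12] → ·
  covered (3 px):
    · · · · · ·
    · · · · · ·
    · · · · · ·
    · · · · · ·
    · · · · · ·
    · · · · · ·
    · · · · · ·
    · · · · █ ·
    · · · · █ ·
    · · · █ · ·
    · · · · · ·

Result: [[3,7],[4,7],[3,8]]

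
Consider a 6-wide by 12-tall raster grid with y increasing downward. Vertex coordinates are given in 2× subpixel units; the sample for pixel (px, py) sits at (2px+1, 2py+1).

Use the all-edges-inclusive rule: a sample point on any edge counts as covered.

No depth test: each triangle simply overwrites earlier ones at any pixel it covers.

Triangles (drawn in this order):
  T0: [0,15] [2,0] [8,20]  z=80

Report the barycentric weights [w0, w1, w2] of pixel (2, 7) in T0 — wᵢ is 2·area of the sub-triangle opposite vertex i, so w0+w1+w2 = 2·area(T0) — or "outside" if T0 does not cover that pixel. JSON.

T0:
  2·area = 130
  edge (0, 15)→(2, 0): d=(2,-15) inclusive
  edge (2, 0)→(8, 20): d=(6,20) inclusive
  edge (8, 20)→(0, 15): d=(-8,-5) inclusive
    (1,2)@(3, 5): e=[25,10,95] → X
    (2,2)@(5, 5): e=[55,-30,105] → .
    (1,3)@(3, 7): e=[29,22,79] → X
    (2,3)@(5, 7): e=[59,-18,89] → .
    (0,4)@(1, 9): e=[3,74,53] → X
    (2,4)@(5, 9): e=[63,-6,73] → .
    (0,5)@(1, 11): e=[7,86,37] → X
    (2,5)@(5, 11): e=[67,6,57] → X
    (3,5)@(7, 11): e=[97,-34,67] → .
    (0,6)@(1, 13): e=[11,98,21] → X
    (3,6)@(7, 13): e=[101,-22,51] → .
    (0,7)@(1, 15): e=[15,110,5] → X
  covered (16 px):
    . . . . . .
    . . . . . .
    . X . . . .
    . X . . . .
    X X . . . .
    X X X . . .
    X X X . . .
    X X X . . .
    . . X X . .
    . . . X . .
    . . . . . .
    . . . . . .

Result: [30,25,75]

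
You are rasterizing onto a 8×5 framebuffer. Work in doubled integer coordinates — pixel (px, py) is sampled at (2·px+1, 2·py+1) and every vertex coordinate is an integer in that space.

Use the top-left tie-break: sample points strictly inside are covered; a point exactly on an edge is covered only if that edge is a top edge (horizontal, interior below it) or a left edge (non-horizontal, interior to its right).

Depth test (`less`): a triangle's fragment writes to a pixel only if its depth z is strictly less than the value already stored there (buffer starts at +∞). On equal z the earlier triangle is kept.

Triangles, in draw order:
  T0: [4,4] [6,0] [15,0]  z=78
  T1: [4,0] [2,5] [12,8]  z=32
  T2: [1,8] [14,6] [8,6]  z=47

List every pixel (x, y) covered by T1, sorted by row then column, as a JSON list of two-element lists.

T0:
  2·area = 36
  edge (4, 4)→(6, 0): d=(2,-4) top-left  bias=+0
  edge (6, 0)→(15, 0): d=(9,0) top-left  bias=+0
  edge (15, 0)→(4, 4): d=(-11,4) right/bottom  bias=-1
    (3,0)@(7, 1): e=[6,9,21] → X
    (4,0)@(9, 1): e=[14,9,13] → X
    (5,0)@(11, 1): e=[22,9,5] → X
    (6,0)@(13, 1): e=[30,9,-3] → .
    (2,1)@(5, 3): e=[2,27,7] → X
    (3,1)@(7, 3): e=[10,27,-1] → .
    (4,1)@(9, 3): e=[18,27,-9] → .
    (5,1)@(11, 3): e=[26,27,-17] → .
    (2,2)@(5, 5): e=[6,45,-15] → .
  covered (4 px):
    . . . X X X . .
    . . X . . . . .
    . . . . . . . .
    . . . . . . . .
    . . . . . . . .
T1:
  2·area = 56  (B↔C swapped to make it positive)
  edge (4, 0)→(12, 8): d=(8,8) right/bottom  bias=-1
  edge (12, 8)→(2, 5): d=(-10,-3) top-left  bias=+0
  edge (2, 5)→(4, 0): d=(2,-5) top-left  bias=+0
    (2,0)@(5, 1): e=[0,49,7] → .  [on edge]
    (1,1)@(3, 3): e=[32,23,1] → X
    (2,1)@(5, 3): e=[16,29,11] → X
    (3,1)@(7, 3): e=[0,35,21] → .  [on edge]
    (1,2)@(3, 5): e=[48,3,5] → X
    (3,2)@(7, 5): e=[16,15,25] → X
    (4,2)@(9, 5): e=[0,21,35] → .  [on edge]
    (1,3)@(3, 7): e=[64,-17,9] → .
    (2,3)@(5, 7): e=[48,-11,19] → .
    (3,3)@(7, 7): e=[32,-5,29] → .
    (4,3)@(9, 7): e=[16,1,39] → X
    (5,3)@(11, 7): e=[0,7,49] → .  [on edge]
    (6,4)@(13, 9): e=[0,-7,63] → .  [on edge]
  covered (6 px):
    . . . . . . . .
    . X X . . . . .
    . X X X . . . .
    . . . . X . . .
    . . . . . . . .
T2:
  2·area = 12  (B↔C swapped to make it positive)
  edge (1, 8)→(8, 6): d=(7,-2) top-left  bias=+0
  edge (8, 6)→(14, 6): d=(6,0) top-left  bias=+0
  edge (14, 6)→(1, 8): d=(-13,2) right/bottom  bias=-1
    (2,3)@(5, 7): e=[1,6,5] → X
    (3,3)@(7, 7): e=[5,6,1] → X
    (4,3)@(9, 7): e=[9,6,-3] → .
    (2,4)@(5, 9): e=[15,18,-21] → .
    (3,4)@(7, 9): e=[19,18,-25] → .
  covered (2 px):
    . . . . . . . .
    . . . . . . . .
    . . . . . . . .
    . . X X . . . .
    . . . . . . . .

Final: [[1,1],[2,1],[1,2],[2,2],[3,2],[4,3]]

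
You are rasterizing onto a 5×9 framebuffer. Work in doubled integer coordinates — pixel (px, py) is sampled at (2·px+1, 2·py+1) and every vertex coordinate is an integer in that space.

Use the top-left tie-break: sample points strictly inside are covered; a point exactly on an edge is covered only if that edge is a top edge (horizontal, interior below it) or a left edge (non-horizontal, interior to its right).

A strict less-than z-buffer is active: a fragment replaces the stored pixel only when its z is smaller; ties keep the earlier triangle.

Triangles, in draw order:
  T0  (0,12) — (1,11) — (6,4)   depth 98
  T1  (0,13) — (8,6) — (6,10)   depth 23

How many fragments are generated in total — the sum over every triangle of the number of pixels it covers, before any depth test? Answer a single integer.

T0:
  2·area = 2  (B↔C swapped to make it positive)
  edge (0, 12)→(6, 4): d=(6,-8) top-left  bias=+0
  edge (6, 4)→(1, 11): d=(-5,7) right/bottom  bias=-1
  edge (1, 11)→(0, 12): d=(-1,1) right/bottom  bias=-1
    (4,1)@(9, 3): e=[18,-16,0] → ·  [on edge]
    (3,2)@(7, 5): e=[14,-12,0] → ·  [on edge]
    (2,3)@(5, 7): e=[10,-8,0] → ·  [on edge]
    (1,4)@(3, 9): e=[6,-4,0] → ·  [on edge]
    (0,5)@(1, 11): e=[2,0,0] → ·  [on edge]
  covered (0 px):
    · · · · ·
    · · · · ·
    · · · · ·
    · · · · ·
    · · · · ·
    · · · · ·
    · · · · ·
    · · · · ·
    · · · · ·
T1:
  2·area = 18
  edge (0, 13)→(8, 6): d=(8,-7) top-left  bias=+0
  edge (8, 6)→(6, 10): d=(-2,4) right/bottom  bias=-1
  edge (6, 10)→(0, 13): d=(-6,3) right/bottom  bias=-1
    (3,3)@(7, 7): e=[1,2,15] → █
    (4,3)@(9, 7): e=[15,-6,9] → ·
    (2,4)@(5, 9): e=[3,6,9] → █
    (3,4)@(7, 9): e=[17,-2,3] → ·
    (1,5)@(3, 11): e=[5,10,3] → █
    (2,5)@(5, 11): e=[19,2,-3] → ·
    (1,6)@(3, 13): e=[21,6,-9] → ·
  covered (3 px):
    · · · · ·
    · · · · ·
    · · · · ·
    · · · █ ·
    · · █ · ·
    · █ · · ·
    · · · · ·
    · · · · ·
    · · · · ·

Final: 3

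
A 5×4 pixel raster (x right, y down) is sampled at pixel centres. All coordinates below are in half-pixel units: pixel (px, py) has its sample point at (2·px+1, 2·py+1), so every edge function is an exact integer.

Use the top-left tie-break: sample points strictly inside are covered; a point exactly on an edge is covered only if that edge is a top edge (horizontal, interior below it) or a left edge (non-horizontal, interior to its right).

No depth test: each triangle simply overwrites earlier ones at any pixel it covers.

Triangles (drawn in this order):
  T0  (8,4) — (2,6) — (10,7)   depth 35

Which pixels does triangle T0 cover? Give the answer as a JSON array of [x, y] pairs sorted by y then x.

T0:
  2·area = 22  (B↔C swapped to make it positive)
  edge (8, 4)→(10, 7): d=(2,3) right/bottom  bias=-1
  edge (10, 7)→(2, 6): d=(-8,-1) top-left  bias=+0
  edge (2, 6)→(8, 4): d=(6,-2) top-left  bias=+0
    (2,2)@(5, 5): e=[11,11,0] → X  [on edge]
    (3,2)@(7, 5): e=[5,13,4] → X
    (4,2)@(9, 5): e=[-1,15,8] → .
    (2,3)@(5, 7): e=[15,-5,12] → .
    (3,3)@(7, 7): e=[9,-3,16] → .
  covered (2 px):
    . . . . .
    . . . . .
    . . X X .
    . . . . .

Final: [[2,2],[3,2]]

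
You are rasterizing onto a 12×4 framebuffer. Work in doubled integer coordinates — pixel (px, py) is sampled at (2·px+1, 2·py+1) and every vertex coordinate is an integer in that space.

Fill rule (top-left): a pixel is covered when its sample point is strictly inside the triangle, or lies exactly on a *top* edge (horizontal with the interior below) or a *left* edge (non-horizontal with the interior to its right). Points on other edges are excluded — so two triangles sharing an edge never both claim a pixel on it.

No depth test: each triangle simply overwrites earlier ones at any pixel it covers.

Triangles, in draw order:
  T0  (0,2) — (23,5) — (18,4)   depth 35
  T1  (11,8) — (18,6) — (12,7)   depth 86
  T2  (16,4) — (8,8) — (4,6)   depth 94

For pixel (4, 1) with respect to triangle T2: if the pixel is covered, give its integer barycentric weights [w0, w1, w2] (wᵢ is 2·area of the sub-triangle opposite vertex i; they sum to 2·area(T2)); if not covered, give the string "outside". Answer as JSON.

T0:
  2·area = 8  (B↔C swapped to make it positive)
  edge (0, 2)→(18, 4): d=(18,2) right/bottom  bias=-1
  edge (18, 4)→(23, 5): d=(5,1) right/bottom  bias=-1
  edge (23, 5)→(0, 2): d=(-23,-3) top-left  bias=+0
    (1,0)@(3, 1): e=[-24,0,32] → ·  [on edge]
    (4,1)@(9, 3): e=[0,4,4] → ·  [on edge]
    (6,1)@(13, 3): e=[-8,0,16] → ·  [on edge]
    (11,2)@(23, 5): e=[8,0,0] → ·  [on edge]
  covered (0 px):
    · · · · · · · · · · · ·
    · · · · · · · · · · · ·
    · · · · · · · · · · · ·
    · · · · · · · · · · · ·
T1:
  2·area = 5  (B↔C swapped to make it positive)
  edge (11, 8)→(12, 7): d=(1,-1) top-left  bias=+0
  edge (12, 7)→(18, 6): d=(6,-1) top-left  bias=+0
  edge (18, 6)→(11, 8): d=(-7,2) right/bottom  bias=-1
    (6,3)@(13, 7): e=[1,1,3] → █
    (7,3)@(15, 7): e=[3,3,-1] → ·
  covered (1 px):
    · · · · · · · · · · · ·
    · · · · · · · · · · · ·
    · · · · · · · · · · · ·
    · · · · · · █ · · · · ·
T2:
  2·area = 32
  edge (16, 4)→(8, 8): d=(-8,4) right/bottom  bias=-1
  edge (8, 8)→(4, 6): d=(-4,-2) top-left  bias=+0
  edge (4, 6)→(16, 4): d=(12,-2) top-left  bias=+0
    (5,2)@(11, 5): e=[12,18,2] → █
    (6,2)@(13, 5): e=[4,22,6] → █
    (7,2)@(15, 5): e=[-4,26,10] → ·
    (3,3)@(7, 7): e=[12,2,18] → █
    (4,3)@(9, 7): e=[4,6,22] → █
    (5,3)@(11, 7): e=[-4,10,26] → ·
    (6,3)@(13, 7): e=[-12,14,30] → ·
  covered (4 px):
    · · · · · · · · · · · ·
    · · · · · · · · · · · ·
    · · · · · █ █ · · · · ·
    · · · █ █ · · · · · · ·

Result: "outside"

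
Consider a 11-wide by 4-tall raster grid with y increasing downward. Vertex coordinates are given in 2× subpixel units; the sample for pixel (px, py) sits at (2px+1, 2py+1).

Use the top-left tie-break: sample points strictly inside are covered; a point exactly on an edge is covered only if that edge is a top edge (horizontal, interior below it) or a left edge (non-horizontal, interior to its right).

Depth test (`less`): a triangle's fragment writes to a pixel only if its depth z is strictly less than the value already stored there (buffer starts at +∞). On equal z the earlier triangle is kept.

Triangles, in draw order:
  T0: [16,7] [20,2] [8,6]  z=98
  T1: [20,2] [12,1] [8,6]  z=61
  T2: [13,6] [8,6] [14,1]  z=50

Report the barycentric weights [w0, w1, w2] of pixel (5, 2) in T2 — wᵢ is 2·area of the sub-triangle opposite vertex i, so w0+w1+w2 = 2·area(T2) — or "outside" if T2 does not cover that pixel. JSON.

T0:
  2·area = 44  (B↔C swapped to make it positive)
  edge (16, 7)→(8, 6): d=(-8,-1) top-left  bias=+0
  edge (8, 6)→(20, 2): d=(12,-4) top-left  bias=+0
  edge (20, 2)→(16, 7): d=(-4,5) right/bottom  bias=-1
    (8,1)@(17, 3): e=[33,0,11] → X  [on edge]
    (9,1)@(19, 3): e=[35,8,1] → X
    (10,1)@(21, 3): e=[37,16,-9] → .
    (5,2)@(11, 5): e=[11,0,33] → X  [on edge]
    (6,2)@(13, 5): e=[13,8,23] → X
    (7,2)@(15, 5): e=[15,16,13] → X
    (9,2)@(19, 5): e=[19,32,-7] → .
    (2,3)@(5, 7): e=[-11,0,55] → .  [on edge]
    (5,3)@(11, 7): e=[-5,24,25] → .
    (6,3)@(13, 7): e=[-3,32,15] → .
    (7,3)@(15, 7): e=[-1,40,5] → .
    (8,3)@(17, 7): e=[1,48,-5] → .
  covered (6 px):
    . . . . . . . . . . .
    . . . . . . . . X X .
    . . . . . X X X X . .
    . . . . . . . . . . .
T1:
  2·area = 44  (B↔C swapped to make it positive)
  edge (20, 2)→(8, 6): d=(-12,4) right/bottom  bias=-1
  edge (8, 6)→(12, 1): d=(4,-5) top-left  bias=+0
  edge (12, 1)→(20, 2): d=(8,1) right/bottom  bias=-1
    (5,1)@(11, 3): e=[24,3,17] → X
    (6,1)@(13, 3): e=[16,13,15] → X
    (7,1)@(15, 3): e=[8,23,13] → X
    (8,1)@(17, 3): e=[0,33,11] → .  [on edge]
    (4,2)@(9, 5): e=[8,1,35] → X
    (5,2)@(11, 5): e=[0,11,33] → .  [on edge]
    (6,2)@(13, 5): e=[-8,21,31] → .
    (7,2)@(15, 5): e=[-16,31,29] → .
    (2,3)@(5, 7): e=[0,-11,55] → .  [on edge]
    (4,3)@(9, 7): e=[-16,9,51] → .
  covered (4 px):
    . . . . . . . . . . .
    . . . . . X X X . . .
    . . . . X . . . . . .
    . . . . . . . . . . .
T2:
  2·area = 25
  edge (13, 6)→(8, 6): d=(-5,0) right/bottom  bias=-1
  edge (8, 6)→(14, 1): d=(6,-5) top-left  bias=+0
  edge (14, 1)→(13, 6): d=(-1,5) right/bottom  bias=-1
    (6,1)@(13, 3): e=[15,7,3] → X
    (7,1)@(15, 3): e=[15,17,-7] → .
    (5,2)@(11, 5): e=[5,9,11] → X
    (7,2)@(15, 5): e=[5,29,-9] → .
    (5,3)@(11, 7): e=[-5,21,9] → .
    (6,3)@(13, 7): e=[-5,31,-1] → .
  covered (3 px):
    . . . . . . . . . . .
    . . . . . . X . . . .
    . . . . . X X . . . .
    . . . . . . . . . . .

Final: [9,11,5]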